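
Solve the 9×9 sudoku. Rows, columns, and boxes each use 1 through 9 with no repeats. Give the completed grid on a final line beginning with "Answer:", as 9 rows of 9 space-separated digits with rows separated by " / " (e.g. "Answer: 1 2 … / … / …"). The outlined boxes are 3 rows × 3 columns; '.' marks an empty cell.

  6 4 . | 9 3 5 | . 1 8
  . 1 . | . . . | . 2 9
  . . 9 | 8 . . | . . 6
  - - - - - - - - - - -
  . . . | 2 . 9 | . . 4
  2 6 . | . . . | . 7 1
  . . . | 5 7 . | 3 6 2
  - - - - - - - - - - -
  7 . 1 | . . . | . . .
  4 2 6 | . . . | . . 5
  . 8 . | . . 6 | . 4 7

Step 1. [r5c7∈{5,8,9}] r5c7 is the only open cell in row 5 admitting 9. So r5c7=9.
Step 2. [r5c3∈{3,4,5,8}] in row 5, 5 fits only at r5c3, so r5c3=5.
Step 3. [r9c3∈{3}] only 3 remains possible at r9c3, so r9c3=3.
Step 4. [r3c8∈{3,5}] in box 3, 3 fits only at r3c8 ⇒ r3c8=3.
Step 5. [r9c4∈{1}] only 1 remains possible at r9c4, so r9c4=1.
Step 6. [r3c1∈{5}] r3c1 is down to just 5 ⇒ r3c1=5.
Step 7. [r3c2∈{7}] nothing but 7 survives at r3c2, so r3c2=7.
Step 8. [r3c7∈{4}] r3c7 is down to just 4. So r3c7=4.
Step 9. [r2c4∈{4,6,7}] across col 4, 6 lands solely at r2c4 ⇒ r2c4=6.
Step 10. [r2c3∈{8}] r2c3's peers cover all but 8. So r2c3=8.
Step 11. [r9c1∈{9}] only 9 remains possible at r9c1, so r9c1=9.
Step 12. [r2c5∈{4}] nothing but 4 survives at r2c5, so r2c5=4.
Step 13. [r5c5∈{8}] r5c5's peers cover all but 8 ⇒ r5c5=8.
Step 14. [r7c7∈{2,6,8}] across row 7, 6 lands solely at r7c7, so r7c7=6.
Step 15. [r4c8∈{5,8}] r4c8 is the only open cell in col 8 admitting 5, so r4c8=5.
Step 16. [r8c4∈{3,7}] 7 has one home in col 4: r8c4 ⇒ r8c4=7.
Step 17. [r8c6∈{3,8}] r8c6 is the only open cell in row 8 admitting 3. So r8c6=3.
Step 18. [r7c6∈{2,4,8}] r7c6 is the only open cell in col 6 admitting 8. So r7c6=8.
Step 19. [r7c5∈{2,5,9}] in row 7, 2 fits only at r7c5. So r7c5=2.
Step 20. [r8c8∈{8,9}] 8 has one home in col 8: r8c8, so r8c8=8.
Step 21. [r5c6∈{4}] r5c6's peers cover all but 4 ⇒ r5c6=4.
Step 22. [r6c6∈{1}] only 1 remains possible at r6c6. So r6c6=1.
Step 23. [r4c1∈{1,3,8}] across row 4, 1 lands solely at r4c1, so r4c1=1.
Step 24. [r2c7∈{5,7}] r2c7 is the only open cell in row 2 admitting 5 ⇒ r2c7=5.
Step 25. [r7c9∈{3}] only 3 remains possible at r7c9. So r7c9=3.
Step 26. [r1c3∈{2}] nothing but 2 survives at r1c3. So r1c3=2.
Step 27. [r9c5∈{5}] nothing but 5 survives at r9c5. So r9c5=5.
Step 28. [r9c7∈{2}] nothing but 2 survives at r9c7. So r9c7=2.
Step 29. [r7c4∈{4}] r7c4 is down to just 4. So r7c4=4.
Step 30. [r2c1∈{3}] only 3 remains possible at r2c1. So r2c1=3.
Step 31. [r5c4∈{3}] only 3 remains possible at r5c4 ⇒ r5c4=3.
Step 32. [r4c3∈{7}] only 7 remains possible at r4c3, so r4c3=7.
Step 33. [r8c7∈{1}] nothing but 1 survives at r8c7. So r8c7=1.
Step 34. [r6c3∈{4}] nothing but 4 survives at r6c3 ⇒ r6c3=4.
Step 35. [r4c7∈{8}] r4c7 has the single candidate 8. So r4c7=8.
Step 36. [r2c6∈{7}] r2c6's peers cover all but 7 ⇒ r2c6=7.
Step 37. [r4c5∈{6}] only 6 remains possible at r4c5, so r4c5=6.
Step 38. [r6c1∈{8}] r6c1 is down to just 8. So r6c1=8.
Step 39. [r4c2∈{3}] r4c2 has the single candidate 3, so r4c2=3.
Step 40. [r6c2∈{9}] r6c2 is down to just 9, so r6c2=9.
Step 41. [r3c5∈{1}] r3c5 is down to just 1. So r3c5=1.
Step 42. [r7c8∈{9}] r7c8's peers cover all but 9, so r7c8=9.
Step 43. [r8c5∈{9}] r8c5 has the single candidate 9. So r8c5=9.
Step 44. [r7c2∈{5}] r7c2's peers cover all but 5 ⇒ r7c2=5.
Step 45. [r1c7∈{7}] r1c7 is down to just 7 ⇒ r1c7=7.
Step 46. [r3c6∈{2}] r3c6's peers cover all but 2, so r3c6=2.

Answer: 6 4 2 9 3 5 7 1 8 / 3 1 8 6 4 7 5 2 9 / 5 7 9 8 1 2 4 3 6 / 1 3 7 2 6 9 8 5 4 / 2 6 5 3 8 4 9 7 1 / 8 9 4 5 7 1 3 6 2 / 7 5 1 4 2 8 6 9 3 / 4 2 6 7 9 3 1 8 5 / 9 8 3 1 5 6 2 4 7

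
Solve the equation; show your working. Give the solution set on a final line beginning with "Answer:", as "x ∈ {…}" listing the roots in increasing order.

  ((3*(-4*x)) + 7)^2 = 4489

Step 1. [((3*(-4*x)) + 7)^2 = 4489] 4489 ≥ 0, LHS is (·)² — take ±√, so sqrt: (3*(-4*x)) + 7 = 67 or -67.
Step 2. [(3*(-4*x)) + 7 = 67 or -67] 7 comes off first (subtract 7), so sub: 3*(-4*x) = 60 or -74.
Step 3. [3*(-4*x) = 60 or -74] LHS = 3·(…); ÷3 both sides. So div: -4*x = 20 or -74/3.
Step 4. [-4*x = 20 or -74/3] -4·(inner) — divide through by -4 ⇒ div: x = -5 or 37/6.

Answer: x ∈ {-5, 37/6}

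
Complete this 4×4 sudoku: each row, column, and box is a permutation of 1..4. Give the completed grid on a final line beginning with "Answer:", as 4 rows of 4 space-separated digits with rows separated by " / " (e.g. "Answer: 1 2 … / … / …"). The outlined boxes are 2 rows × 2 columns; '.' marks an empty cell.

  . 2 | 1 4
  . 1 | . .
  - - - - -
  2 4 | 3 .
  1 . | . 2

Step 1. [r2c1∈{3,4}] across row 2, 4 lands solely at r2c1. So r2c1=4.
Step 2. [r4c2∈{3}] r4c2 has the single candidate 3. So r4c2=3.
Step 3. [r2c3∈{2}] r2c3's peers cover all but 2. So r2c3=2.
Step 4. [r2c4∈{3}] nothing but 3 survives at r2c4, so r2c4=3.
Step 5. [r4c3∈{4}] nothing but 4 survives at r4c3. So r4c3=4.
Step 6. [r3c4∈{1}] nothing but 1 survives at r3c4, so r3c4=1.
Step 7. [r1c1∈{3}] r1c1 is down to just 3 ⇒ r1c1=3.

Answer: 3 2 1 4 / 4 1 2 3 / 2 4 3 1 / 1 3 4 2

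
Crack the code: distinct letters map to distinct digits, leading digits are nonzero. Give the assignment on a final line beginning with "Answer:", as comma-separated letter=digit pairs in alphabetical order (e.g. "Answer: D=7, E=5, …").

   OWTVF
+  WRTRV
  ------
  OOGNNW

Step 1. [col 1: F + V ≡ W (mod 10)] V=2 is one option consistent with column 1 (F + V ≡ W (mod 10), carry-in 0) — take it. So V=2.
Step 2. [O] O is the leading digit of a 6-digit sum of two 5-digit numbers; the final carry is exactly 1. So O=1.
Step 3. [col 1: F + V ≡ W (mod 10)] several values work for W in column 1 (F + V ≡ W (mod 10), carry-in 0); try W=9 ⇒ W=9.
Step 4. [col 1: F + V ≡ W (mod 10)] column 1 reads F+V+carry(0)=W with V=2, W=9; with digits 1,2,9 already taken and all letters distinct, the only value for F is 7. So F=7.
Step 5. [col 2: V + R ≡ N (mod 10)] R=6 is one option consistent with column 2 (V + R ≡ N (mod 10), carry-in 0) — take it ⇒ R=6.
Step 6. [col 2: V + R ≡ N (mod 10)] in column 2 we have V+R≡N with carry-in 0; given V=2, R=6 and digits 1,2,6,7,9 already taken and all letters distinct, that pins N to 8. So N=8.
Step 7. [col 3: T + T ≡ N (mod 10)] from column 3 (N=8, carry-in 0, digits 1,2,6,7,8,9 already taken and all letters distinct): T must equal 4 ⇒ T=4.
Step 8. [col 4: W + R ≡ G (mod 10)] column 4 reads W+R+carry(0)=G with W=9, R=6; with digits 1,2,4,6,7,8,9 already taken and all letters distinct, the only value for G is 5 ⇒ G=5.

Answer: F=7, G=5, N=8, O=1, R=6, T=4, V=2, W=9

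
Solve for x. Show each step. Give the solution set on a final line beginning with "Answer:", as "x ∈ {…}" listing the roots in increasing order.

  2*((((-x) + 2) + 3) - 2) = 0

Step 1. [2*((((-x) + 2) + 3) - 2) = 0] divide by the outer 2 ⇒ div: (((-x) + 2) + 3) - 2 = 0.
Step 2. [(((-x) + 2) + 3) - 2 = 0] 2 comes off first (add 2) ⇒ sub: ((-x) + 2) + 3 = 2.
Step 3. [((-x) + 2) + 3 = 2] peel the +3: subtract 3 from each side, so sub: (-x) + 2 = -1.
Step 4. [(-x) + 2 = -1] the outer +2 inverts by subtracting 2. So sub: -x = -3.
Step 5. [-x = -3] leading − — multiply by −1, so neg: x = 3.

Answer: x ∈ {3}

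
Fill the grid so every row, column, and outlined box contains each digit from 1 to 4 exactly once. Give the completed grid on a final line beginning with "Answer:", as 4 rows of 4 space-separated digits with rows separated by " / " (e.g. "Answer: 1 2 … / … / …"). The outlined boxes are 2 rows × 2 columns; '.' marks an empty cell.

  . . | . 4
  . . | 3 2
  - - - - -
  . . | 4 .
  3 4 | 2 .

Step 1. [r2c2∈{1}] r2c2 has the single candidate 1, so r2c2=1.
Step 2. [r1c1∈{2}] r1c1's peers cover all but 2, so r1c1=2.
Step 3. [r3c1∈{1}] r3c1 has the single candidate 1, so r3c1=1.
Step 4. [r3c2∈{2}] r3c2's peers cover all but 2 ⇒ r3c2=2.
Step 5. [r2c1∈{4}] nothing but 4 survives at r2c1, so r2c1=4.
Step 6. [r3c4∈{3}] nothing but 3 survives at r3c4 ⇒ r3c4=3.
Step 7. [r1c2∈{3}] r1c2 has the single candidate 3. So r1c2=3.
Step 8. [r4c4∈{1}] nothing but 1 survives at r4c4 ⇒ r4c4=1.
Step 9. [r1c3∈{1}] only 1 remains possible at r1c3. So r1c3=1.

Answer: 2 3 1 4 / 4 1 3 2 / 1 2 4 3 / 3 4 2 1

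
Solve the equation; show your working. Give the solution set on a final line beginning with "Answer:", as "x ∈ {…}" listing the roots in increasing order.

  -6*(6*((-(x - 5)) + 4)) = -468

Step 1. [-6*(6*((-(x - 5)) + 4)) = -468] divide by the outer -6. So div: 6*((-(x - 5)) + 4) = 78.
Step 2. [6*((-(x - 5)) + 4) = 78] divide by the outer 6 ⇒ div: (-(x - 5)) + 4 = 13.
Step 3. [(-(x - 5)) + 4 = 13] the outer +4 inverts by subtracting 4. So sub: -(x - 5) = 9.
Step 4. [-(x - 5) = 9] flip signs both sides ⇒ neg: x - 5 = -9.
Step 5. [x - 5 = -9] peel the -5: add 5 from each side ⇒ sub: x = -4.

Answer: x ∈ {-4}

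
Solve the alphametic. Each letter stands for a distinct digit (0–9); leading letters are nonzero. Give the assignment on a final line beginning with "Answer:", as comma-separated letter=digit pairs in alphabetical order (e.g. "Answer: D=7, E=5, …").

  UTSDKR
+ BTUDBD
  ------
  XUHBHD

Step 1. [col 1: R + D ≡ D (mod 10)] column 1 reads R+D+carry(0)=D with nothing yet; with all letters distinct, none taken yet, the only value for R is 0 ⇒ R=0.
Step 2. [col 1: R + D ≡ D (mod 10)] D=7 is one option consistent with column 1 (R + D ≡ D (mod 10), carry-in 0) — take it, so D=7.
Step 3. [col 2: K + B ≡ H (mod 10)] column 2 (K + B ≡ H (mod 10), carry-in 0) doesn't pin K yet; pick K=9 and continue ⇒ K=9.
Step 4. [col 2: K + B ≡ H (mod 10)] H=4 is one option consistent with column 2 (K + B ≡ H (mod 10), carry-in 0) — take it ⇒ H=4.
Step 5. [col 2: K + B ≡ H (mod 10)] column 2 reads K+B+carry(0)=H with K=9, H=4; with digits 0,4,7,9 already taken and all letters distinct, the only value for B is 5. So B=5.
Step 6. [col 4: S + U ≡ H (mod 10)] U=2 is one option consistent with column 4 (S + U ≡ H (mod 10), carry-in 1) — take it, so U=2.
Step 7. [col 4: S + U ≡ H (mod 10)] column 4: given U=2, H=4, carry-in 1, and digits 0,2,4,5,7,9 already taken and all letters distinct, S+U≡H (mod 10) forces S=1, so S=1.
Step 8. [col 5: T + T ≡ U (mod 10)] in column 5 we have T+T≡U with carry-in 0; given U=2 and digits 0,1,2,4,5,7,9 already taken and all letters distinct, that pins T to 6 ⇒ T=6.
Step 9. [col 6: U + B ≡ X (mod 10)] column 6: given U=2, B=5, carry-in 1, and digits 0,1,2,4,5,6,7,9 already taken and all letters distinct, U+B≡X (mod 10) forces X=8, so X=8.

Answer: B=5, D=7, H=4, K=9, R=0, S=1, T=6, U=2, X=8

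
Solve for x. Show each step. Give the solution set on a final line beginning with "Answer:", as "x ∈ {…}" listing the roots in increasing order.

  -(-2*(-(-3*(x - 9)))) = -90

Step 1. [-(-2*(-(-3*(x - 9)))) = -90] flip signs both sides, so neg: -2*(-(-3*(x - 9))) = 90.
Step 2. [-2*(-(-3*(x - 9))) = 90] leading coefficient -2: divide by -2 ⇒ div: -(-3*(x - 9)) = -45.
Step 3. [-(-3*(x - 9)) = -45] leading − — multiply by −1, so neg: -3*(x - 9) = 45.
Step 4. [-3*(x - 9) = 45] leading coefficient -3: divide by -3 ⇒ div: x - 9 = -15.
Step 5. [x - 9 = -15] peel the -9: add 9 from each side ⇒ sub: x = -6.

Answer: x ∈ {-6}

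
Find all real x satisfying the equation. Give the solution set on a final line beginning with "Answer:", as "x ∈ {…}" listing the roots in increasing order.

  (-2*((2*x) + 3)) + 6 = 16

Step 1. [(-2*((2*x) + 3)) + 6 = 16] common factor -2 (LHS and 16) — divide through ⇒ factor: ((2*x) + 3) - 3 = -8.
Step 2. [((2*x) + 3) - 3 = -8] the outer -3 inverts by adding 3, so sub: (2*x) + 3 = -5.
Step 3. [(2*x) + 3 = -5] 3 comes off first (subtract 3), so sub: 2*x = -8.
Step 4. [2*x = -8] LHS = 2·(…); ÷2 both sides, so div: x = -4.

Answer: x ∈ {-4}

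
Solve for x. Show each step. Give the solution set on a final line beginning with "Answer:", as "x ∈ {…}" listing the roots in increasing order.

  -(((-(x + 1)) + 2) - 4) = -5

Step 1. [-(((-(x + 1)) + 2) - 4) = -5] LHS negated; negate both sides. So neg: ((-(x + 1)) + 2) - 4 = 5.
Step 2. [((-(x + 1)) + 2) - 4 = 5] add 4: x sits inside (… - 4), so sub: (-(x + 1)) + 2 = 9.
Step 3. [(-(x + 1)) + 2 = 9] subtract 2: x sits inside (… + 2) ⇒ sub: -(x + 1) = 7.
Step 4. [-(x + 1) = 7] LHS negated; negate both sides. So neg: x + 1 = -7.
Step 5. [x + 1 = -7] +1 is outermost — subtract 1 both sides ⇒ sub: x = -8.

Answer: x ∈ {-8}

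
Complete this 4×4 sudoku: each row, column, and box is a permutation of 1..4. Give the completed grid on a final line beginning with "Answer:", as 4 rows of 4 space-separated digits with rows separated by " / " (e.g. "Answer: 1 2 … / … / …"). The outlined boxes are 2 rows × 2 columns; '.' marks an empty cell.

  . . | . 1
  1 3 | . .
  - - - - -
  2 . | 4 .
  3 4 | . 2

Step 1. [r1c3∈{2,3}] across row 1, 3 lands solely at r1c3, so r1c3=3.
Step 2. [r3c4∈{3}] r3c4 has the single candidate 3, so r3c4=3.
Step 3. [r1c1∈{4}] r1c1 is down to just 4 ⇒ r1c1=4.
Step 4. [r2c4∈{4}] r2c4 is down to just 4. So r2c4=4.
Step 5. [r2c3∈{2}] r2c3 has the single candidate 2. So r2c3=2.
Step 6. [r4c3∈{1}] only 1 remains possible at r4c3. So r4c3=1.
Step 7. [r3c2∈{1}] r3c2's peers cover all but 1. So r3c2=1.
Step 8. [r1c2∈{2}] r1c2's peers cover all but 2, so r1c2=2.

Answer: 4 2 3 1 / 1 3 2 4 / 2 1 4 3 / 3 4 1 2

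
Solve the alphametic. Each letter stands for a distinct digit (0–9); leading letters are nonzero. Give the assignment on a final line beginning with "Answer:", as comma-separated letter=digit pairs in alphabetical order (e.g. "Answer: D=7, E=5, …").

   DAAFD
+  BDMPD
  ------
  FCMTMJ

Step 1. [F] the sum has 6 digits but both addends have 5; that extra leading digit F is the final carry, namely 1. So F=1.
Step 2. [col 1: D + D ≡ J (mod 10)] D=3 is one option consistent with column 1 (D + D ≡ J (mod 10), carry-in 0) — take it. So D=3.
Step 3. [col 1: D + D ≡ J (mod 10)] column 1 reads D+D+carry(0)=J with D=3; with digits 1,3 already taken and all letters distinct, the only value for J is 6. So J=6.
Step 4. [col 2: F + P ≡ M (mod 10)] P=8 is one option consistent with column 2 (F + P ≡ M (mod 10), carry-in 0) — take it, so P=8.
Step 5. [col 2: F + P ≡ M (mod 10)] column 2: given F=1, P=8, carry-in 0, and digits 1,3,6,8 already taken and all letters distinct, F+P≡M (mod 10) forces M=9. So M=9.
Step 6. [col 3: A + M ≡ T (mod 10)] column 3 reads A+M+carry(0)=T with M=9; with digits 1,3,6,8,9 already taken and all letters distinct, the only value for A is 5, so A=5.
Step 7. [col 3: A + M ≡ T (mod 10)] in column 3 we have A+M≡T with carry-in 0; given A=5, M=9 and digits 1,3,5,6,8,9 already taken and all letters distinct, that pins T to 4 ⇒ T=4.
Step 8. [col 5: D + B ≡ C (mod 10)] from column 5 (D=3, carry-in 0, digits 1,3,4,5,6,8,9 already taken and all letters distinct): B must equal 7 ⇒ B=7.
Step 9. [col 5: D + B ≡ C (mod 10)] in column 5 we have D+B≡C with carry-in 0; given D=3, B=7 and digits 1,3,4,5,6,7,8,9 already taken and all letters distinct, that pins C to 0, so C=0.

Answer: A=5, B=7, C=0, D=3, F=1, J=6, M=9, P=8, T=4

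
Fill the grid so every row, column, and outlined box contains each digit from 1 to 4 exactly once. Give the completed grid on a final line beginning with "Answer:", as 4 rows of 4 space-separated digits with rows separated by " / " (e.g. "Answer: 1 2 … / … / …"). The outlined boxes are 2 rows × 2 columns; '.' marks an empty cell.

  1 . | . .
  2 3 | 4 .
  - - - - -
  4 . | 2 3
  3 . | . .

Step 1. [r4c3∈{1}] only 1 remains possible at r4c3, so r4c3=1.
Step 2. [r1c2∈{4}] r1c2 has the single candidate 4. So r1c2=4.
Step 3. [r4c4∈{4}] nothing but 4 survives at r4c4, so r4c4=4.
Step 4. [r3c2∈{1}] r3c2's peers cover all but 1, so r3c2=1.
Step 5. [r1c4∈{2}] r1c4 has the single candidate 2. So r1c4=2.
Step 6. [r4c2∈{2}] r4c2 has the single candidate 2 ⇒ r4c2=2.
Step 7. [r2c4∈{1}] r2c4 is down to just 1 ⇒ r2c4=1.
Step 8. [r1c3∈{3}] r1c3 has the single candidate 3 ⇒ r1c3=3.

Answer: 1 4 3 2 / 2 3 4 1 / 4 1 2 3 / 3 2 1 4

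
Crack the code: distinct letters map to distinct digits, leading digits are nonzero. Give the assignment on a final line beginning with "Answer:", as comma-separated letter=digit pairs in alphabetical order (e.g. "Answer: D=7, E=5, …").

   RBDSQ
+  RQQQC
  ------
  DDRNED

Step 1. [col 1: Q + C ≡ D (mod 10)] several values work for Q in column 1 (Q + C ≡ D (mod 10), carry-in 0); try Q=7, so Q=7.
Step 2. [col 1: Q + C ≡ D (mod 10)] C=4 is one option consistent with column 1 (Q + C ≡ D (mod 10), carry-in 0) — take it, so C=4.
Step 3. [col 1: Q + C ≡ D (mod 10)] column 1: given Q=7, C=4, carry-in 0, and digits 4,7 already taken and all letters distinct, Q+C≡D (mod 10) forces D=1, so D=1.
Step 4. [col 2: S + Q ≡ E (mod 10)] several values work for E in column 2 (S + Q ≡ E (mod 10), carry-in 1); try E=0. So E=0.
Step 5. [col 2: S + Q ≡ E (mod 10)] from column 2 (Q=7, E=0, carry-in 1, digits 0,1,4,7 already taken and all letters distinct): S must equal 2 ⇒ S=2.
Step 6. [col 3: D + Q ≡ N (mod 10)] column 3: given D=1, Q=7, carry-in 1, and digits 0,1,2,4,7 already taken and all letters distinct, D+Q≡N (mod 10) forces N=9, so N=9.
Step 7. [col 4: B + Q ≡ R (mod 10)] B=8 is one option consistent with column 4 (B + Q ≡ R (mod 10), carry-in 0) — take it, so B=8.
Step 8. [col 4: B + Q ≡ R (mod 10)] column 4 reads B+Q+carry(0)=R with B=8, Q=7; with digits 0,1,2,4,7,8,9 already taken and all letters distinct, the only value for R is 5. So R=5.

Answer: B=8, C=4, D=1, E=0, N=9, Q=7, R=5, S=2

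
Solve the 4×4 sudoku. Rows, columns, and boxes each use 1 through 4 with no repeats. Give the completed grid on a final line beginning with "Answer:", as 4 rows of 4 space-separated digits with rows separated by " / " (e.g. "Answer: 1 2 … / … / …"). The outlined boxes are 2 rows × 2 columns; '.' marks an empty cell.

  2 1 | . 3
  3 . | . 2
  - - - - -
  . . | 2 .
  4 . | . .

Step 1. [r2c3∈{1,4}] across row 2, 1 lands solely at r2c3 ⇒ r2c3=1.
Step 2. [r4c4∈{1}] r4c4's peers cover all but 1. So r4c4=1.
Step 3. [r3c2∈{3}] only 3 remains possible at r3c2 ⇒ r3c2=3.
Step 4. [r3c4∈{4}] r3c4 has the single candidate 4, so r3c4=4.
Step 5. [r2c2∈{4}] nothing but 4 survives at r2c2. So r2c2=4.
Step 6. [r4c2∈{2}] r4c2's peers cover all but 2 ⇒ r4c2=2.
Step 7. [r3c1∈{1}] r3c1's peers cover all but 1. So r3c1=1.
Step 8. [r4c3∈{3}] r4c3 is down to just 3. So r4c3=3.
Step 9. [r1c3∈{4}] r1c3's peers cover all but 4. So r1c3=4.

Answer: 2 1 4 3 / 3 4 1 2 / 1 3 2 4 / 4 2 3 1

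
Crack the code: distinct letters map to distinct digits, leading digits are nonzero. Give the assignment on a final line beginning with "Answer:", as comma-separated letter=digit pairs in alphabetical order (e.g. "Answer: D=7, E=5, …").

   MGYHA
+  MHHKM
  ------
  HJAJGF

Step 1. [H] H is the leading digit of a 6-digit sum of two 5-digit numbers; the final carry is exactly 1. So H=1.
Step 2. [col 1: A + M ≡ F (mod 10)] column 1 (A + M ≡ F (mod 10), carry-in 0) doesn't pin M yet; pick M=5 and continue, so M=5.
Step 3. [col 1: A + M ≡ F (mod 10)] F=3 is one option consistent with column 1 (A + M ≡ F (mod 10), carry-in 0) — take it ⇒ F=3.
Step 4. [col 1: A + M ≡ F (mod 10)] from column 1 (M=5, F=3, carry-in 0, digits 1,3,5 already taken and all letters distinct): A must equal 8 ⇒ A=8.
Step 5. [col 2: H + K ≡ G (mod 10)] no forcing yet in column 2 (carry-in 1); G=6 is free and consistent — try it. So G=6.
Step 6. [col 2: H + K ≡ G (mod 10)] in column 2 we have H+K≡G with carry-in 1; given H=1, G=6 and digits 1,3,5,6,8 already taken and all letters distinct, that pins K to 4, so K=4.
Step 7. [col 3: Y + H ≡ J (mod 10)] in column 3 we have Y+H≡J with carry-in 0; given H=1 and digits 1,3,4,5,6,8 already taken and all letters distinct, that pins Y to 9 ⇒ Y=9.
Step 8. [col 3: Y + H ≡ J (mod 10)] in column 3 we have Y+H≡J with carry-in 0; given Y=9, H=1 and digits 1,3,4,5,6,8,9 already taken and all letters distinct, that pins J to 0 ⇒ J=0.

Answer: A=8, F=3, G=6, H=1, J=0, K=4, M=5, Y=9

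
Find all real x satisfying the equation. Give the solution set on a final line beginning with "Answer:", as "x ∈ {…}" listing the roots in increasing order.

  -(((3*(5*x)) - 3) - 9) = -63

Step 1. [-(((3*(5*x)) - 3) - 9) = -63] LHS negated; negate both sides ⇒ neg: ((3*(5*x)) - 3) - 9 = 63.
Step 2. [((3*(5*x)) - 3) - 9 = 63] -9 is outermost — add 9 both sides, so sub: (3*(5*x)) - 3 = 72.
Step 3. [(3*(5*x)) - 3 = 72] 3 | LHS and 3 | 72: pull 3 out. So factor: (5*x) - 1 = 24.
Step 4. [(5*x) - 1 = 24] 1 comes off first (add 1) ⇒ sub: 5*x = 25.
Step 5. [5*x = 25] 5·(inner) — divide through by 5, so div: x = 5.

Answer: x ∈ {5}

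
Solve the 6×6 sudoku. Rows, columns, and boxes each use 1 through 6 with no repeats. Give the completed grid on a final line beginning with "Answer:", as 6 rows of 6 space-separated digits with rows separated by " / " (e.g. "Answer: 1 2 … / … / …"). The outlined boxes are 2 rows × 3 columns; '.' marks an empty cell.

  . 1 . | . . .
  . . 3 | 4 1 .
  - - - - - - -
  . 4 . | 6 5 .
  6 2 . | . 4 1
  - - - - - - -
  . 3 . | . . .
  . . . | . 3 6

Step 1. [r6c2∈{5}] nothing but 5 survives at r6c2 ⇒ r6c2=5.
Step 2. [r5c5∈{2}] r5c5 is down to just 2 ⇒ r5c5=2.
Step 3. [r1c4∈{2,3,5}] across col 4, 2 lands solely at r1c4. So r1c4=2.
Step 4. [r5c6∈{4,5}] col 6 places 4 nowhere but r5c6. So r5c6=4.
Step 5. [r5c1∈{1}] r5c1 is down to just 1. So r5c1=1.
Step 6. [r2c1∈{2,5}] 2 has one home in row 2: r2c1 ⇒ r2c1=2.
Step 7. [r1c1∈{4,5}] 5 has one home in col 1: r1c1, so r1c1=5.
Step 8. [r1c3∈{4,6}] row 1 places 4 nowhere but r1c3 ⇒ r1c3=4.
Step 9. [r3c6∈{2,3}] in row 3, 2 fits only at r3c6. So r3c6=2.
Step 10. [r1c5∈{6}] nothing but 6 survives at r1c5. So r1c5=6.
Step 11. [r6c4∈{1}] nothing but 1 survives at r6c4, so r6c4=1.
Step 12. [r3c1∈{3}] nothing but 3 survives at r3c1. So r3c1=3.
Step 13. [r4c4∈{3}] r4c4's peers cover all but 3, so r4c4=3.
Step 14. [r2c6∈{5}] r2c6 has the single candidate 5. So r2c6=5.
Step 15. [r3c3∈{1}] r3c3 is down to just 1, so r3c3=1.
Step 16. [r6c1∈{4}] r6c1 has the single candidate 4 ⇒ r6c1=4.
Step 17. [r5c4∈{5}] r5c4's peers cover all but 5. So r5c4=5.
Step 18. [r2c2∈{6}] r2c2's peers cover all but 6 ⇒ r2c2=6.
Step 19. [r1c6∈{3}] nothing but 3 survives at r1c6. So r1c6=3.
Step 20. [r4c3∈{5}] r4c3 has the single candidate 5, so r4c3=5.
Step 21. [r5c3∈{6}] r5c3's peers cover all but 6 ⇒ r5c3=6.
Step 22. [r6c3∈{2}] r6c3 has the single candidate 2, so r6c3=2.

Answer: 5 1 4 2 6 3 / 2 6 3 4 1 5 / 3 4 1 6 5 2 / 6 2 5 3 4 1 / 1 3 6 5 2 4 / 4 5 2 1 3 6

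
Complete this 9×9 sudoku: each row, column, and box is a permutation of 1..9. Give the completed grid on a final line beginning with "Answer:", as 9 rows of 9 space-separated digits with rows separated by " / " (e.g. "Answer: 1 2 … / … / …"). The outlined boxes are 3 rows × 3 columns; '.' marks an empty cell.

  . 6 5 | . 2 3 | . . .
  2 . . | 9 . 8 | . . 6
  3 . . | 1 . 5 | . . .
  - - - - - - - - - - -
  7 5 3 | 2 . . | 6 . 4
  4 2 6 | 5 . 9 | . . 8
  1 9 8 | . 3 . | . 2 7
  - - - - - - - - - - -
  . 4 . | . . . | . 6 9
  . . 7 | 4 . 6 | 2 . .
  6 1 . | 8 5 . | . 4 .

Step 1. [r1c7∈{1,4,7,8,9}] in row 1, 4 fits only at r1c7. So r1c7=4.
Step 2. [r3c7∈{7,8,9}] col 7 places 9 nowhere but r3c7, so r3c7=9.
Step 3. [r7c7∈{1,3,5,7,8}] 8 has one home in col 7: r7c7, so r7c7=8.
Step 4. [r8c9∈{1,3,5}] 5 has one home in col 9: r8c9, so r8c9=5.
Step 5. [r8c8∈{1,3}] across box 9, 1 lands solely at r8c8, so r8c8=1.
Step 6. [r5c5∈{1,7}] in row 5, 7 fits only at r5c5 ⇒ r5c5=7.
Step 7. [r2c2∈{7}] r2c2 is down to just 7 ⇒ r2c2=7.
Step 8. [r3c2∈{8}] nothing but 8 survives at r3c2. So r3c2=8.
Step 9. [r7c5∈{1}] only 1 remains possible at r7c5 ⇒ r7c5=1.
Step 10. [r3c3∈{4}] nothing but 4 survives at r3c3, so r3c3=4.
Step 11. [r9c7∈{3,7}] col 7 places 7 nowhere but r9c7. So r9c7=7.
Step 12. [r9c6∈{2}] r9c6 has the single candidate 2 ⇒ r9c6=2.
Step 13. [r2c8∈{3,5}] across col 8, 5 lands solely at r2c8, so r2c8=5.
Step 14. [r5c7∈{1,3}] r5c7 is the only open cell in row 5 admitting 1, so r5c7=1.
Step 15. [r1c4∈{7}] r1c4 has the single candidate 7 ⇒ r1c4=7.
Step 16. [r8c1∈{8,9}] r8c1 is the only open cell in row 8 admitting 8. So r8c1=8.
Step 17. [r1c8∈{8}] r1c8 has the single candidate 8 ⇒ r1c8=8.
Step 18. [r4c8∈{9}] only 9 remains possible at r4c8 ⇒ r4c8=9.
Step 19. [r5c8∈{3}] only 3 remains possible at r5c8, so r5c8=3.
Step 20. [r9c3∈{9}] only 9 remains possible at r9c3. So r9c3=9.
Step 21. [r8c5∈{9}] r8c5 is down to just 9, so r8c5=9.
Step 22. [r7c4∈{3}] r7c4 has the single candidate 3. So r7c4=3.
Step 23. [r6c4∈{6}] only 6 remains possible at r6c4 ⇒ r6c4=6.
Step 24. [r8c2∈{3}] r8c2 has the single candidate 3, so r8c2=3.
Step 25. [r4c6∈{1}] nothing but 1 survives at r4c6, so r4c6=1.
Step 26. [r3c8∈{7}] only 7 remains possible at r3c8 ⇒ r3c8=7.
Step 27. [r4c5∈{8}] r4c5 is down to just 8 ⇒ r4c5=8.
Step 28. [r7c1∈{5}] r7c1 has the single candidate 5 ⇒ r7c1=5.
Step 29. [r2c5∈{4}] nothing but 4 survives at r2c5, so r2c5=4.
Step 30. [r1c9∈{1}] only 1 remains possible at r1c9. So r1c9=1.
Step 31. [r6c7∈{5}] r6c7 has the single candidate 5 ⇒ r6c7=5.
Step 32. [r2c7∈{3}] r2c7's peers cover all but 3, so r2c7=3.
Step 33. [r6c6∈{4}] only 4 remains possible at r6c6, so r6c6=4.
Step 34. [r2c3∈{1}] only 1 remains possible at r2c3, so r2c3=1.
Step 35. [r1c1∈{9}] r1c1 has the single candidate 9, so r1c1=9.
Step 36. [r7c6∈{7}] nothing but 7 survives at r7c6 ⇒ r7c6=7.
Step 37. [r3c9∈{2}] nothing but 2 survives at r3c9, so r3c9=2.
Step 38. [r9c9∈{3}] nothing but 3 survives at r9c9. So r9c9=3.
Step 39. [r3c5∈{6}] nothing but 6 survives at r3c5 ⇒ r3c5=6.
Step 40. [r7c3∈{2}] r7c3 has the single candidate 2. So r7c3=2.

Answer: 9 6 5 7 2 3 4 8 1 / 2 7 1 9 4 8 3 5 6 / 3 8 4 1 6 5 9 7 2 / 7 5 3 2 8 1 6 9 4 / 4 2 6 5 7 9 1 3 8 / 1 9 8 6 3 4 5 2 7 / 5 4 2 3 1 7 8 6 9 / 8 3 7 4 9 6 2 1 5 / 6 1 9 8 5 2 7 4 3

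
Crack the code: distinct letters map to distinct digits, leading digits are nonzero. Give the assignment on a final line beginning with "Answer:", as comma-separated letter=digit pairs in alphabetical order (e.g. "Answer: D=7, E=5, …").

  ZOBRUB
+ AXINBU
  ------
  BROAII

Step 1. [col 1: B + U ≡ I (mod 10)] U=1 is one option consistent with column 1 (B + U ≡ I (mod 10), carry-in 0) — take it, so U=1.
Step 2. [col 1: B + U ≡ I (mod 10)] no forcing yet in column 1 (carry-in 0); I=8 is free and consistent — try it ⇒ I=8.
Step 3. [col 1: B + U ≡ I (mod 10)] in column 1 we have B+U≡I with carry-in 0; given U=1, I=8 and digits 1,8 already taken and all letters distinct, that pins B to 7 ⇒ B=7.
Step 4. [col 3: R + N ≡ A (mod 10)] no forcing yet in column 3 (carry-in 0); A=4 is free and consistent — try it, so A=4.
Step 5. [col 3: R + N ≡ A (mod 10)] several values work for N in column 3 (R + N ≡ A (mod 10), carry-in 0); try N=5, so N=5.
Step 6. [col 3: R + N ≡ A (mod 10)] column 3 reads R+N+carry(0)=A with N=5, A=4; with digits 1,4,5,7,8 already taken and all letters distinct, the only value for R is 9. So R=9.
Step 7. [col 4: B + I ≡ O (mod 10)] column 4: given B=7, I=8, carry-in 1, and digits 1,4,5,7,8,9 already taken and all letters distinct, B+I≡O (mod 10) forces O=6 ⇒ O=6.
Step 8. [col 5: O + X ≡ R (mod 10)] in column 5 we have O+X≡R with carry-in 1; given O=6, R=9 and digits 1,4,5,6,7,8,9 already taken and all letters distinct, that pins X to 2. So X=2.
Step 9. [col 6: Z + A ≡ B (mod 10)] from column 6 (A=4, B=7, carry-in 0, digits 1,2,4,5,6,7,8,9 already taken and all letters distinct): Z must equal 3, so Z=3.

Answer: A=4, B=7, I=8, N=5, O=6, R=9, U=1, X=2, Z=3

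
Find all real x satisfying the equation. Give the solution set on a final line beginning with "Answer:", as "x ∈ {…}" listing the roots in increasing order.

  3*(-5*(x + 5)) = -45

Step 1. [3*(-5*(x + 5)) = -45] 3 out front; divide by 3. So div: -5*(x + 5) = -15.
Step 2. [-5*(x + 5) = -15] divide by the outer -5. So div: x + 5 = 3.
Step 3. [x + 5 = 3] subtract 5: x sits inside (… + 5), so sub: x = -2.

Answer: x ∈ {-2}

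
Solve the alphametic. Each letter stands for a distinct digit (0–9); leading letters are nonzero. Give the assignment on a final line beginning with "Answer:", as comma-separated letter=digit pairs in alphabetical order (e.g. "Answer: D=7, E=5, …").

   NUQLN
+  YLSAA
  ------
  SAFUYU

Step 1. [col 1: N + A ≡ U (mod 10)] no forcing yet in column 1 (carry-in 0); U=7 is free and consistent — try it, so U=7.
Step 2. [S] adding two 5-digit numbers gives at most 5+1 digits, and here it does — S is that final carry and must be 1. So S=1.
Step 3. [col 1: N + A ≡ U (mod 10)] N=4 is one option consistent with column 1 (N + A ≡ U (mod 10), carry-in 0) — take it ⇒ N=4.
Step 4. [col 1: N + A ≡ U (mod 10)] column 1 reads N+A+carry(0)=U with N=4, U=7; with digits 1,4,7 already taken and all letters distinct, the only value for A is 3, so A=3.
Step 5. [col 2: L + A ≡ Y (mod 10)] no forcing yet in column 2 (carry-in 0); Y=8 is free and consistent — try it. So Y=8.
Step 6. [col 2: L + A ≡ Y (mod 10)] in column 2 we have L+A≡Y with carry-in 0; given A=3, Y=8 and digits 1,3,4,7,8 already taken and all letters distinct, that pins L to 5. So L=5.
Step 7. [col 3: Q + S ≡ U (mod 10)] column 3 reads Q+S+carry(0)=U with S=1, U=7; with digits 1,3,4,5,7,8 already taken and all letters distinct, the only value for Q is 6. So Q=6.
Step 8. [col 4: U + L ≡ F (mod 10)] column 4 reads U+L+carry(0)=F with U=7, L=5; with digits 1,3,4,5,6,7,8 already taken and all letters distinct, the only value for F is 2, so F=2.

Answer: A=3, F=2, L=5, N=4, Q=6, S=1, U=7, Y=8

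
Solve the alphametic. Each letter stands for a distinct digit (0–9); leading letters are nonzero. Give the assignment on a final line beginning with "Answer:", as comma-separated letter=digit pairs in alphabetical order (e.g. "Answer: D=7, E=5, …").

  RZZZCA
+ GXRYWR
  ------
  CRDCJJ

Step 1. [col 1: A + R ≡ J (mod 10)] several values work for R in column 1 (A + R ≡ J (mod 10), carry-in 0); try R=4 ⇒ R=4.
Step 2. [col 1: A + R ≡ J (mod 10)] no forcing yet in column 1 (carry-in 0); A=5 is free and consistent — try it ⇒ A=5.
Step 3. [col 1: A + R ≡ J (mod 10)] from column 1 (A=5, R=4, carry-in 0, digits 4,5 already taken and all letters distinct): J must equal 9 ⇒ J=9.
Step 4. [col 2: C + W ≡ J (mod 10)] several values work for C in column 2 (C + W ≡ J (mod 10), carry-in 0); try C=8 ⇒ C=8.
Step 5. [col 2: C + W ≡ J (mod 10)] from column 2 (C=8, J=9, carry-in 0, digits 4,5,8,9 already taken and all letters distinct): W must equal 1 ⇒ W=1.
Step 6. [col 3: Z + Y ≡ C (mod 10)] column 3 (Z + Y ≡ C (mod 10), carry-in 0) doesn't pin Z yet; pick Z=6 and continue. So Z=6.
Step 7. [col 3: Z + Y ≡ C (mod 10)] in column 3 we have Z+Y≡C with carry-in 0; given Z=6, C=8 and digits 1,4,5,6,8,9 already taken and all letters distinct, that pins Y to 2, so Y=2.
Step 8. [col 4: Z + R ≡ D (mod 10)] in column 4 we have Z+R≡D with carry-in 0; given Z=6, R=4 and digits 1,2,4,5,6,8,9 already taken and all letters distinct, that pins D to 0 ⇒ D=0.
Step 9. [col 5: Z + X ≡ R (mod 10)] from column 5 (Z=6, R=4, carry-in 1, digits 0,1,2,4,5,6,8,9 already taken and all letters distinct): X must equal 7 ⇒ X=7.
Step 10. [col 6: R + G ≡ C (mod 10)] in column 6 we have R+G≡C with carry-in 1; given R=4, C=8 and digits 0,1,2,4,5,6,7,8,9 already taken and all letters distinct, that pins G to 3, so G=3.

Answer: A=5, C=8, D=0, G=3, J=9, R=4, W=1, X=7, Y=2, Z=6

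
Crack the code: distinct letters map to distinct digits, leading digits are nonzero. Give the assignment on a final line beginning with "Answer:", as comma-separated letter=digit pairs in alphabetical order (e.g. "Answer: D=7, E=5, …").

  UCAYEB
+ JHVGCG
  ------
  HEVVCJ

Step 1. [col 1: B + G ≡ J (mod 10)] several values work for J in column 1 (B + G ≡ J (mod 10), carry-in 0); try J=3 ⇒ J=3.
Step 2. [col 1: B + G ≡ J (mod 10)] G=6 is one option consistent with column 1 (B + G ≡ J (mod 10), carry-in 0) — take it, so G=6.
Step 3. [col 1: B + G ≡ J (mod 10)] column 1 reads B+G+carry(0)=J with G=6, J=3; with digits 3,6 already taken and all letters distinct, the only value for B is 7 ⇒ B=7.
Step 4. [col 2: E + C ≡ C (mod 10)] column 2: given nothing yet, carry-in 1, and digits 3,6,7 already taken and all letters distinct, E+C≡C (mod 10) forces E=9. So E=9.
Step 5. [col 2: E + C ≡ C (mod 10)] C=4 is one option consistent with column 2 (E + C ≡ C (mod 10), carry-in 1) — take it, so C=4.
Step 6. [col 3: Y + G ≡ V (mod 10)] several values work for Y in column 3 (Y + G ≡ V (mod 10), carry-in 1); try Y=1, so Y=1.
Step 7. [col 3: Y + G ≡ V (mod 10)] column 3: given Y=1, G=6, carry-in 1, and digits 1,3,4,6,7,9 already taken and all letters distinct, Y+G≡V (mod 10) forces V=8, so V=8.
Step 8. [col 4: A + V ≡ V (mod 10)] in column 4 we have A+V≡V with carry-in 0; given V=8 and digits 1,3,4,6,7,8,9 already taken and all letters distinct, that pins A to 0, so A=0.
Step 9. [col 5: C + H ≡ E (mod 10)] in column 5 we have C+H≡E with carry-in 0; given C=4, E=9 and digits 0,1,3,4,6,7,8,9 already taken and all letters distinct, that pins H to 5. So H=5.
Step 10. [col 6: U + J ≡ H (mod 10)] column 6 reads U+J+carry(0)=H with J=3, H=5; with digits 0,1,3,4,5,6,7,8,9 already taken and all letters distinct, the only value for U is 2, so U=2.

Answer: A=0, B=7, C=4, E=9, G=6, H=5, J=3, U=2, V=8, Y=1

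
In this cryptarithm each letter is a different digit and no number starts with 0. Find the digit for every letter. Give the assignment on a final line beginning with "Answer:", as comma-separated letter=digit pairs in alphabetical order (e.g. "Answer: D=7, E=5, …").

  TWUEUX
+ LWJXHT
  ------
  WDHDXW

Step 1. [col 1: X + T ≡ W (mod 10)] W=6 is one option consistent with column 1 (X + T ≡ W (mod 10), carry-in 0) — take it. So W=6.
Step 2. [col 1: X + T ≡ W (mod 10)] column 1 (X + T ≡ W (mod 10), carry-in 0) doesn't pin T yet; pick T=4 and continue ⇒ T=4.
Step 3. [col 1: X + T ≡ W (mod 10)] in column 1 we have X+T≡W with carry-in 0; given T=4, W=6 and digits 4,6 already taken and all letters distinct, that pins X to 2, so X=2.
Step 4. [col 2: U + H ≡ X (mod 10)] column 2 (U + H ≡ X (mod 10), carry-in 0) doesn't pin H yet; pick H=5 and continue, so H=5.
Step 5. [col 2: U + H ≡ X (mod 10)] column 2 reads U+H+carry(0)=X with H=5, X=2; with digits 2,4,5,6 already taken and all letters distinct, the only value for U is 7. So U=7.
Step 6. [col 3: E + X ≡ D (mod 10)] no forcing yet in column 3 (carry-in 1); E=0 is free and consistent — try it. So E=0.
Step 7. [col 3: E + X ≡ D (mod 10)] column 3: given E=0, X=2, carry-in 1, and digits 0,2,4,5,6,7 already taken and all letters distinct, E+X≡D (mod 10) forces D=3. So D=3.
Step 8. [col 4: U + J ≡ H (mod 10)] from column 4 (U=7, H=5, carry-in 0, digits 0,2,3,4,5,6,7 already taken and all letters distinct): J must equal 8, so J=8.
Step 9. [col 6: T + L ≡ W (mod 10)] in column 6 we have T+L≡W with carry-in 1; given T=4, W=6 and digits 0,2,3,4,5,6,7,8 already taken and all letters distinct, that pins L to 1. So L=1.

Answer: D=3, E=0, H=5, J=8, L=1, T=4, U=7, W=6, X=2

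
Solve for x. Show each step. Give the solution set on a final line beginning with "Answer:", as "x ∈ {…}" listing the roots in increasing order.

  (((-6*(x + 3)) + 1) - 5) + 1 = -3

Step 1. [(((-6*(x + 3)) + 1) - 5) + 1 = -3] peel the +1: subtract 1 from each side. So sub: ((-6*(x + 3)) + 1) - 5 = -4.
Step 2. [((-6*(x + 3)) + 1) - 5 = -4] peel the -5: add 5 from each side ⇒ sub: (-6*(x + 3)) + 1 = 1.
Step 3. [(-6*(x + 3)) + 1 = 1] the outer +1 inverts by subtracting 1 ⇒ sub: -6*(x + 3) = 0.
Step 4. [-6*(x + 3) = 0] LHS = -6·(…); ÷-6 both sides ⇒ div: x + 3 = 0.
Step 5. [x + 3 = 0] subtract 3: x sits inside (… + 3) ⇒ sub: x = -3.

Answer: x ∈ {-3}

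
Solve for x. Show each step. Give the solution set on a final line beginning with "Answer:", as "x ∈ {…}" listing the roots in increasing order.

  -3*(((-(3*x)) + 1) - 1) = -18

Step 1. [-3*(((-(3*x)) + 1) - 1) = -18] leading coefficient -3: divide by -3. So div: ((-(3*x)) + 1) - 1 = 6.
Step 2. [((-(3*x)) + 1) - 1 = 6] the outer -1 inverts by adding 1 ⇒ sub: (-(3*x)) + 1 = 7.
Step 3. [(-(3*x)) + 1 = 7] +1 is outermost — subtract 1 both sides. So sub: -(3*x) = 6.
Step 4. [-(3*x) = 6] flip signs both sides. So neg: 3*x = -6.
Step 5. [3*x = -6] leading coefficient 3: divide by 3 ⇒ div: x = -2.

Answer: x ∈ {-2}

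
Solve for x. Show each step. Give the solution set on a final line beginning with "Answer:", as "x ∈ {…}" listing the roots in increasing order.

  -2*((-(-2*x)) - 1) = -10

Step 1. [-2*((-(-2*x)) - 1) = -10] LHS = -2·(…); ÷-2 both sides ⇒ div: (-(-2*x)) - 1 = 5.
Step 2. [(-(-2*x)) - 1 = 5] the outer -1 inverts by adding 1 ⇒ sub: -(-2*x) = 6.
Step 3. [-(-2*x) = 6] flip signs both sides ⇒ neg: -2*x = -6.
Step 4. [-2*x = -6] -2 out front; divide by -2. So div: x = 3.

Answer: x ∈ {3}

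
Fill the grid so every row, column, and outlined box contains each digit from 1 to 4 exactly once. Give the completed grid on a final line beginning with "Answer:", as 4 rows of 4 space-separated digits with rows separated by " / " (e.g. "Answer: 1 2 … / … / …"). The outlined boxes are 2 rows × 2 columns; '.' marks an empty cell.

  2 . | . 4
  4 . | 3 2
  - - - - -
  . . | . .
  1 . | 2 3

Step 1. [r3c3∈{1,4}] col 3 places 4 nowhere but r3c3 ⇒ r3c3=4.
Step 2. [r1c2∈{1,3}] row 1 places 3 nowhere but r1c2 ⇒ r1c2=3.
Step 3. [r3c2∈{2}] r3c2 has the single candidate 2, so r3c2=2.
Step 4. [r1c3∈{1}] r1c3 has the single candidate 1 ⇒ r1c3=1.
Step 5. [r3c1∈{3}] only 3 remains possible at r3c1. So r3c1=3.
Step 6. [r3c4∈{1}] r3c4 is down to just 1 ⇒ r3c4=1.
Step 7. [r4c2∈{4}] r4c2 is down to just 4 ⇒ r4c2=4.
Step 8. [r2c2∈{1}] r2c2 is down to just 1. So r2c2=1.

Answer: 2 3 1 4 / 4 1 3 2 / 3 2 4 1 / 1 4 2 3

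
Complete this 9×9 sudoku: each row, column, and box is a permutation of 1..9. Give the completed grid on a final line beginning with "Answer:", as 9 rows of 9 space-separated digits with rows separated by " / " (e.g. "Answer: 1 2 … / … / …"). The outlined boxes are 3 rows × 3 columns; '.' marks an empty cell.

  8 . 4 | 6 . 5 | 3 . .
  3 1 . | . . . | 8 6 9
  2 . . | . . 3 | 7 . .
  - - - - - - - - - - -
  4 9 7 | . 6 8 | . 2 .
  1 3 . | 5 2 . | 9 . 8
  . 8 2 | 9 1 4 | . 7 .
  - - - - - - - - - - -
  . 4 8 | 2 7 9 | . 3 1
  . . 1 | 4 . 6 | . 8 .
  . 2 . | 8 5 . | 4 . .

Step 1. [r6c1∈{5,6}] 5 has one home in box 4: r6c1 ⇒ r6c1=5.
Step 2. [r3c8∈{1,4,5}] r3c8 is the only open cell in col 8 admitting 5, so r3c8=5.
Step 3. [r7c7∈{5,6}] in row 7, 5 fits only at r7c7. So r7c7=5.
Step 4. [r9c9∈{6,7}] r9c9 is the only open cell in box 9 admitting 6. So r9c9=6.
Step 5. [r8c1∈{7,9}] 9 has one home in row 8: r8c1. So r8c1=9.
Step 6. [r3c3∈{6,9}] 9 has one home in col 3: r3c3 ⇒ r3c3=9.
Step 7. [r8c9∈{2,7}] across col 9, 7 lands solely at r8c9 ⇒ r8c9=7.
Step 8. [r6c9∈{3}] only 3 remains possible at r6c9. So r6c9=3.
Step 9. [r2c4∈{7}] only 7 remains possible at r2c4 ⇒ r2c4=7.
Step 10. [r3c9∈{4}] nothing but 4 survives at r3c9, so r3c9=4.
Step 11. [r8c5∈{3}] r8c5 has the single candidate 3, so r8c5=3.
Step 12. [r7c1∈{6}] only 6 remains possible at r7c1. So r7c1=6.
Step 13. [r8c7∈{2}] r8c7 has the single candidate 2, so r8c7=2.
Step 14. [r4c7∈{1}] r4c7 is down to just 1. So r4c7=1.
Step 15. [r5c3∈{6}] r5c3 has the single candidate 6. So r5c3=6.
Step 16. [r4c9∈{5}] r4c9 is down to just 5 ⇒ r4c9=5.
Step 17. [r8c2∈{5}] r8c2 has the single candidate 5 ⇒ r8c2=5.
Step 18. [r9c1∈{7}] nothing but 7 survives at r9c1. So r9c1=7.
Step 19. [r5c6∈{7}] r5c6 is down to just 7, so r5c6=7.
Step 20. [r4c4∈{3}] only 3 remains possible at r4c4. So r4c4=3.
Step 21. [r2c6∈{2}] r2c6's peers cover all but 2. So r2c6=2.
Step 22. [r1c2∈{7}] r1c2 has the single candidate 7 ⇒ r1c2=7.
Step 23. [r2c5∈{4}] r2c5 is down to just 4 ⇒ r2c5=4.
Step 24. [r3c4∈{1}] only 1 remains possible at r3c4 ⇒ r3c4=1.
Step 25. [r1c8∈{1}] r1c8 has the single candidate 1, so r1c8=1.
Step 26. [r5c8∈{4}] nothing but 4 survives at r5c8, so r5c8=4.
Step 27. [r9c8∈{9}] r9c8's peers cover all but 9 ⇒ r9c8=9.
Step 28. [r2c3∈{5}] r2c3 has the single candidate 5 ⇒ r2c3=5.
Step 29. [r1c5∈{9}] only 9 remains possible at r1c5, so r1c5=9.
Step 30. [r9c3∈{3}] only 3 remains possible at r9c3. So r9c3=3.
Step 31. [r9c6∈{1}] r9c6 is down to just 1. So r9c6=1.
Step 32. [r6c7∈{6}] r6c7's peers cover all but 6 ⇒ r6c7=6.
Step 33. [r3c5∈{8}] r3c5 is down to just 8, so r3c5=8.
Step 34. [r3c2∈{6}] r3c2's peers cover all but 6 ⇒ r3c2=6.
Step 35. [r1c9∈{2}] r1c9 has the single candidate 2. So r1c9=2.

Answer: 8 7 4 6 9 5 3 1 2 / 3 1 5 7 4 2 8 6 9 / 2 6 9 1 8 3 7 5 4 / 4 9 7 3 6 8 1 2 5 / 1 3 6 5 2 7 9 4 8 / 5 8 2 9 1 4 6 7 3 / 6 4 8 2 7 9 5 3 1 / 9 5 1 4 3 6 2 8 7 / 7 2 3 8 5 1 4 9 6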